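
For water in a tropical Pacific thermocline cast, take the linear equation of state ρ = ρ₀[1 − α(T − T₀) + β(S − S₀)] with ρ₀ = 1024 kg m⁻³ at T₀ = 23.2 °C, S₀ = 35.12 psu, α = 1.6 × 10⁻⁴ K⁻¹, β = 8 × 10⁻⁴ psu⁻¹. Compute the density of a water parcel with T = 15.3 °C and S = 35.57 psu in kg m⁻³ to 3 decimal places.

1025.663 kg m⁻³

T − T₀ = -7.9 K, S − S₀ = +0.45 psu.
Bracket = 1 − α·(-7.9) + β·(+0.45) = 1 + (1.624 × 10⁻³) = 1.0016240.
ρ = 1024 × 1.0016240 = 1025.663 kg m⁻³.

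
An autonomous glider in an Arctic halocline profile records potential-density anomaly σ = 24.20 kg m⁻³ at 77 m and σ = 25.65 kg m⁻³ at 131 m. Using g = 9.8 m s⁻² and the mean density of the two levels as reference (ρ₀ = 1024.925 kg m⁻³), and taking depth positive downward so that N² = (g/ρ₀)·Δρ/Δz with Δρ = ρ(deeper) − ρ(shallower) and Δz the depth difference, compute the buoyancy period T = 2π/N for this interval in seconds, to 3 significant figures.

392 s

Δρ = 1025.65 − 1024.20 = 1.45 kg m⁻³ over Δz = 131 − 77 = 54 m.
N² = (9.8/1024.925) × (1.45/54) = 2.5675 × 10⁻⁴ s⁻².
N = √(2.5675 × 10⁻⁴) = 0.016023 rad s⁻¹, so T = 2π/N = 392.14 s ≈ 392 s.
N² > 0, so the interval is statically stable.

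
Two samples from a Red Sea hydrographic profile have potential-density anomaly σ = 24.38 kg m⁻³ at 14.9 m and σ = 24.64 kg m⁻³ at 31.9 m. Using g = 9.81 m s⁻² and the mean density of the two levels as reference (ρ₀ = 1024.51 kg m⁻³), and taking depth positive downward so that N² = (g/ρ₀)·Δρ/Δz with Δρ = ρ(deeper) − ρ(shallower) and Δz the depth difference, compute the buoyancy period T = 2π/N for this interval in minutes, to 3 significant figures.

Δρ = 1024.64 − 1024.38 = 0.26 kg m⁻³ over Δz = 31.9 − 14.9 = 17 m.
N² = (9.81/1024.51) × (0.26/17) = 1.4645 × 10⁻⁴ s⁻².
N = √(1.4645 × 10⁻⁴) = 0.012102 rad s⁻¹, so T = 2π/N = 519.19 s = 8.6532 min ≈ 8.65 min.

8.65 min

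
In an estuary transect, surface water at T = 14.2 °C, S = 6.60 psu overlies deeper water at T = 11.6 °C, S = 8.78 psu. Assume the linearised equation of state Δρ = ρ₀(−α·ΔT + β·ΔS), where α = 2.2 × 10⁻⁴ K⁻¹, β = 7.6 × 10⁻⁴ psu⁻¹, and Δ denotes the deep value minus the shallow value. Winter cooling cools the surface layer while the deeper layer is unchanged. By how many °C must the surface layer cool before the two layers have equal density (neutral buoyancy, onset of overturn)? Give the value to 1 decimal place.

Neutral buoyancy requires Δρ = 0, i.e. −α(T_deep − T_surf′) + β(S_deep − S_surf) = 0.
T_surf′ = T_deep − (β/α)·ΔS = 11.6 − (7.6 × 10⁻⁴/2.2 × 10⁻⁴)·(+2.18) = 4.069 °C.
Cooling required: 14.2 − (4.069) = 10.131 °C.

10.1 °C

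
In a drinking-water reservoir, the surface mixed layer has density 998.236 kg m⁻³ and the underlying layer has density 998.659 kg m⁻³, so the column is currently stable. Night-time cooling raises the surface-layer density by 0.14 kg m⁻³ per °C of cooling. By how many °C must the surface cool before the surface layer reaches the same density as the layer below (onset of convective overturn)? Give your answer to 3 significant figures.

3.02 °C

Density deficit of the surface layer: 998.659 − 998.236 = 0.423 kg m⁻³.
Required change = 0.423 / 0.14 = 3.02 °C.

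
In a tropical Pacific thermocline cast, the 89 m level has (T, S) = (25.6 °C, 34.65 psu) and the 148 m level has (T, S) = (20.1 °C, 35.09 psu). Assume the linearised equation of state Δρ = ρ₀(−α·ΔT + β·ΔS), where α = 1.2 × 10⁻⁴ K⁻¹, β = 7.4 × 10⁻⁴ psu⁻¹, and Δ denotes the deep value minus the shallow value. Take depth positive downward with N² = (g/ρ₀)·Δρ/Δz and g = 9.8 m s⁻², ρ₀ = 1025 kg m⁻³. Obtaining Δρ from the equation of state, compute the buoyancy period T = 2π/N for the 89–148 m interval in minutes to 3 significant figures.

ΔT = -5.5 K, ΔS = +0.44 psu (deep − shallow).
Δρ/ρ₀ = −αΔT + βΔS = 6.60 × 10⁻⁴ + 3.256 × 10⁻⁴ = 9.856 × 10⁻⁴, so Δρ ≈ 1.010 kg m⁻³.
N² = (g/ρ₀)·Δρ/Δz = g·(Δρ/ρ₀)/Δz = 9.8 × 9.856 × 10⁻⁴ / 59 = 1.6371 × 10⁻⁴ s⁻².
N = √(1.6371 × 10⁻⁴) = 0.012795 rad s⁻¹ → T = 2π/N = 491.07 s = 8.1845 min ≈ 8.18 min.

8.18 min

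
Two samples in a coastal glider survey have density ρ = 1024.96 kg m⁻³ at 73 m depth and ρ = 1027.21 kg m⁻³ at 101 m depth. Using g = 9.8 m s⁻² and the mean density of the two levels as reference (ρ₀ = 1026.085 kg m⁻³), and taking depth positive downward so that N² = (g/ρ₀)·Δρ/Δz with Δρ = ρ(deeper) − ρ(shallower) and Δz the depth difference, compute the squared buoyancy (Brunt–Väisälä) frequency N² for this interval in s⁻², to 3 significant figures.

7.67 × 10⁻⁴ s⁻²

Δρ = 1027.21 − 1024.96 = 2.25 kg m⁻³ over Δz = 101 − 73 = 28 m.
N² = (9.8/1026.085) × (2.25/28) = 7.6748 × 10⁻⁴ s⁻² ≈ 7.67 × 10⁻⁴ s⁻².
N² > 0, so the interval is statically stable.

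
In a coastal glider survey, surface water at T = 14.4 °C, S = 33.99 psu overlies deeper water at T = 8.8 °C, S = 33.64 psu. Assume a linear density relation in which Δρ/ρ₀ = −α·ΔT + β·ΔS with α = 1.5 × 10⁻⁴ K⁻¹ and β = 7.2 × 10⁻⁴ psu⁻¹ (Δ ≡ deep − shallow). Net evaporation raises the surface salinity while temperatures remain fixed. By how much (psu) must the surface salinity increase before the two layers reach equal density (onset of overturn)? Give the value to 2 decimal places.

Neutral buoyancy requires −α(T_deep − T_surf) + β(S_deep − S_surf′) = 0.
S_surf′ = S_deep − (α/β)·ΔT = 33.64 − (1.5 × 10⁻⁴/7.2 × 10⁻⁴)·(-5.6) = 34.8067 psu.
Increase required: 34.8067 − 33.99 = 0.8167 psu.

0.82 psu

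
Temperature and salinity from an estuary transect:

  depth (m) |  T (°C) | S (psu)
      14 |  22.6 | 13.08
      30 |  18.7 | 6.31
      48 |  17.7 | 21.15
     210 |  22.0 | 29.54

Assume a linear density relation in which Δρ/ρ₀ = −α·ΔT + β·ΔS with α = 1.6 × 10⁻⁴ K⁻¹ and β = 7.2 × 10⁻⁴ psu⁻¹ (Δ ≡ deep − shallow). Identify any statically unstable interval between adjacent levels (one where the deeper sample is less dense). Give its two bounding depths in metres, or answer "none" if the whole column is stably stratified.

14–30 m

Evaluate Δρ/ρ₀ = −αΔT + βΔS across each adjacent pair:
  14–30 m: −αΔT+βΔS = −(1.6 × 10⁻⁴)(-3.9)+(7.2 × 10⁻⁴)(-6.77) = -4.3 × 10⁻³ → UNSTABLE
  30–48 m: −αΔT+βΔS = −(1.6 × 10⁻⁴)(-1.0)+(7.2 × 10⁻⁴)(+14.84) = 0.011 → stable
  48–210 m: −αΔT+βΔS = −(1.6 × 10⁻⁴)(+4.3)+(7.2 × 10⁻⁴)(+8.39) = 5.4 × 10⁻³ → stable
The 14–30 m interval has Δρ < 0: lighter water underlies denser water.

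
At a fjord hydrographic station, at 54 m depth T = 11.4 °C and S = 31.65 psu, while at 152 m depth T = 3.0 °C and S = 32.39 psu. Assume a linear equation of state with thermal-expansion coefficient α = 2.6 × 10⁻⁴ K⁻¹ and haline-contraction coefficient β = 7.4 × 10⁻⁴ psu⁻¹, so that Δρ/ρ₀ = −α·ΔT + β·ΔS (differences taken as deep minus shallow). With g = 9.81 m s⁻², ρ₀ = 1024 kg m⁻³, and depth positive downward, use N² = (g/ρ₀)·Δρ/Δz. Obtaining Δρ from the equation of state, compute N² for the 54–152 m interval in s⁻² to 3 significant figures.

ΔT = -8.4 K, ΔS = +0.74 psu (deep − shallow).
Δρ/ρ₀ = −αΔT + βΔS = 2.184 × 10⁻³ + 5.476 × 10⁻⁴ = 2.7316 × 10⁻³, so Δρ ≈ 2.797 kg m⁻³.
N² = (g/ρ₀)·Δρ/Δz = g·(Δρ/ρ₀)/Δz = 9.81 × 2.7316 × 10⁻³ / 98 = 2.7344 × 10⁻⁴ s⁻² ≈ 2.73 × 10⁻⁴ s⁻².

2.73 × 10⁻⁴ s⁻²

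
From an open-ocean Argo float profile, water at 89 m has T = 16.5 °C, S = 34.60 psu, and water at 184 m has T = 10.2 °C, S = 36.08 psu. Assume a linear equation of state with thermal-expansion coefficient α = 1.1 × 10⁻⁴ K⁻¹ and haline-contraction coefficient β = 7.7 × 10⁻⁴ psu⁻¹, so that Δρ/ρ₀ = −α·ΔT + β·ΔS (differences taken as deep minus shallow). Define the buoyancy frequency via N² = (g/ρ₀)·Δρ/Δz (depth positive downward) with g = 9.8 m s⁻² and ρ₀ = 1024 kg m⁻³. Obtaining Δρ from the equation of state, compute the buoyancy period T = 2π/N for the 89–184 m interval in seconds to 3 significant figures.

ΔT = -6.3 K, ΔS = +1.48 psu (deep − shallow).
Δρ/ρ₀ = −αΔT + βΔS = 6.93 × 10⁻⁴ + 1.1396 × 10⁻³ = 1.8326 × 10⁻³, so Δρ ≈ 1.877 kg m⁻³.
N² = (g/ρ₀)·Δρ/Δz = g·(Δρ/ρ₀)/Δz = 9.8 × 1.8326 × 10⁻³ / 95 = 1.8905 × 10⁻⁴ s⁻².
N = √(1.8905 × 10⁻⁴) = 0.013750 rad s⁻¹ → T = 2π/N = 456.96 s ≈ 457 s.

457 s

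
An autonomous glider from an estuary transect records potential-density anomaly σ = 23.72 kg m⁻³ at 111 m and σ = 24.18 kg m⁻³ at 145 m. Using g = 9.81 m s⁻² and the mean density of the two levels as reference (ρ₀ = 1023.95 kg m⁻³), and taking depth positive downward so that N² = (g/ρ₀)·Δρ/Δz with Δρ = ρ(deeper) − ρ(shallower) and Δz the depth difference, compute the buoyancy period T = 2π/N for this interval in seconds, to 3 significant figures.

552 s

Δρ = 1024.18 − 1023.72 = 0.46 kg m⁻³ over Δz = 145 − 111 = 34 m.
N² = (9.81/1023.95) × (0.46/34) = 1.2962 × 10⁻⁴ s⁻².
N = √(1.2962 × 10⁻⁴) = 0.011385 rad s⁻¹, so T = 2π/N = 551.88 s ≈ 552 s.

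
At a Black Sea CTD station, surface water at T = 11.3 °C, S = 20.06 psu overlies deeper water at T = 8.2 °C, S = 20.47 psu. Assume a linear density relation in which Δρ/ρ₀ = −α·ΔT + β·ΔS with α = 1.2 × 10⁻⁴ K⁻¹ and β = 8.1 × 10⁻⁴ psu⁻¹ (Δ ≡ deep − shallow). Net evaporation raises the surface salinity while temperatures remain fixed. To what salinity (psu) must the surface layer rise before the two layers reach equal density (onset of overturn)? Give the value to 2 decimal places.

20.93 psu

Neutral buoyancy requires −α(T_deep − T_surf) + β(S_deep − S_surf′) = 0.
S_surf′ = S_deep − (α/β)·ΔT = 20.47 − (1.2 × 10⁻⁴/8.1 × 10⁻⁴)·(-3.1) = 20.9293 psu.
Increase required: 20.9293 − 20.06 = 0.8693 psu.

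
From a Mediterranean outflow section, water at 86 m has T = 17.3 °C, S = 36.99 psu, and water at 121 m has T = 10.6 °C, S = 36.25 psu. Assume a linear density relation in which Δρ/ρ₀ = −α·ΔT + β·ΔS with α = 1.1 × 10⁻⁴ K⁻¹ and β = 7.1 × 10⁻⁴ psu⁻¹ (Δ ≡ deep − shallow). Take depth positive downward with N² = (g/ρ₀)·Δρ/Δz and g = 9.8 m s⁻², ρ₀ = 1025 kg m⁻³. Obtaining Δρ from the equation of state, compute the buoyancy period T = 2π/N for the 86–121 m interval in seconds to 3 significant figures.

ΔT = -6.7 K, ΔS = -0.74 psu (deep − shallow).
Δρ/ρ₀ = −αΔT + βΔS = 7.37 × 10⁻⁴ − 5.254 × 10⁻⁴ = 2.116 × 10⁻⁴, so Δρ ≈ 0.2169 kg m⁻³.
N² = (g/ρ₀)·Δρ/Δz = g·(Δρ/ρ₀)/Δz = 9.8 × 2.116 × 10⁻⁴ / 35 = 5.9248 × 10⁻⁵ s⁻².
N = √(5.9248 × 10⁻⁵) = 7.6973 × 10⁻³ rad s⁻¹ → T = 2π/N = 816.28 s ≈ 816 s.

816 s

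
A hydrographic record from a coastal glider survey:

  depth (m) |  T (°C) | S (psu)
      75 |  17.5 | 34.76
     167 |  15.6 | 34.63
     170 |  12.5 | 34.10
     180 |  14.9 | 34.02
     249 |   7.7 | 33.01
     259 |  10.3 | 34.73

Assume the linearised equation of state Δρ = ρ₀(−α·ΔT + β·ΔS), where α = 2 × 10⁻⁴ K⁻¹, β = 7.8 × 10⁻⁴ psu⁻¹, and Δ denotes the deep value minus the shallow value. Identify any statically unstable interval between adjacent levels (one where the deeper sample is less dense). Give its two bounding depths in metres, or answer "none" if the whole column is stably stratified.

Evaluate Δρ/ρ₀ = −αΔT + βΔS across each adjacent pair:
  75–167 m: −αΔT+βΔS = −(2 × 10⁻⁴)(-1.9)+(7.8 × 10⁻⁴)(-0.13) = 2.8 × 10⁻⁴ → stable
  167–170 m: −αΔT+βΔS = −(2 × 10⁻⁴)(-3.1)+(7.8 × 10⁻⁴)(-0.53) = 2.1 × 10⁻⁴ → stable
  170–180 m: −αΔT+βΔS = −(2 × 10⁻⁴)(+2.4)+(7.8 × 10⁻⁴)(-0.08) = -5.4 × 10⁻⁴ → UNSTABLE
  180–249 m: −αΔT+βΔS = −(2 × 10⁻⁴)(-7.2)+(7.8 × 10⁻⁴)(-1.01) = 6.5 × 10⁻⁴ → stable
  249–259 m: −αΔT+βΔS = −(2 × 10⁻⁴)(+2.6)+(7.8 × 10⁻⁴)(+1.72) = 8.2 × 10⁻⁴ → stable
The 170–180 m interval has Δρ < 0: lighter water underlies denser water.

170–180 m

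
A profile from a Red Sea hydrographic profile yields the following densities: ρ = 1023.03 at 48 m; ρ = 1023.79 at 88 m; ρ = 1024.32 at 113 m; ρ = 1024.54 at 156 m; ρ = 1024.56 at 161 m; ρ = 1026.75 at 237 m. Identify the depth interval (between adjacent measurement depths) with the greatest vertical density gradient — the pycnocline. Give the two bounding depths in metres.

161–237 m

Compute the density gradient over each adjacent pair:
  48–88 m: Δρ/Δz = 0.76/40 = 0.019 kg m⁻⁴
  88–113 m: Δρ/Δz = 0.53/25 = 0.021 kg m⁻⁴
  113–156 m: Δρ/Δz = 0.22/43 = 5.1 × 10⁻³ kg m⁻⁴
  156–161 m: Δρ/Δz = 0.02/5 = 4.0 × 10⁻³ kg m⁻⁴
  161–237 m: Δρ/Δz = 2.19/76 = 0.029 kg m⁻⁴
The largest gradient is in the 161–237 m interval — the pycnocline.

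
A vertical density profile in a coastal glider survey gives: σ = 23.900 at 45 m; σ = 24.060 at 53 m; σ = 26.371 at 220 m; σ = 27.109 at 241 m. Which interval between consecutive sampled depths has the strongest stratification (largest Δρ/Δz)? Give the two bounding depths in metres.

Compute the density gradient over each adjacent pair:
  45–53 m: Δρ/Δz = 0.160/8 = 0.020 kg m⁻⁴
  53–220 m: Δρ/Δz = 2.311/167 = 0.014 kg m⁻⁴
  220–241 m: Δρ/Δz = 0.738/21 = 0.035 kg m⁻⁴
The largest gradient is in the 220–241 m interval — the pycnocline.

220–241 m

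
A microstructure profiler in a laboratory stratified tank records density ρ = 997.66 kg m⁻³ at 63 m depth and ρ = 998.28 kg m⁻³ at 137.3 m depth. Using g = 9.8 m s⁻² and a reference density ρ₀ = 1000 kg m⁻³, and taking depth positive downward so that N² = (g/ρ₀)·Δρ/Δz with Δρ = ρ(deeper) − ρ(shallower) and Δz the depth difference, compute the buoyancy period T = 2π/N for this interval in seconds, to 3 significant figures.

Δρ = 998.28 − 997.66 = 0.62 kg m⁻³ over Δz = 137.3 − 63 = 74.3 m.
N² = (9.8/1000) × (0.62/74.3) = 8.1777 × 10⁻⁵ s⁻².
N = √(8.1777 × 10⁻⁵) = 9.0431 × 10⁻³ rad s⁻¹, so T = 2π/N = 694.80 s ≈ 695 s.

695 s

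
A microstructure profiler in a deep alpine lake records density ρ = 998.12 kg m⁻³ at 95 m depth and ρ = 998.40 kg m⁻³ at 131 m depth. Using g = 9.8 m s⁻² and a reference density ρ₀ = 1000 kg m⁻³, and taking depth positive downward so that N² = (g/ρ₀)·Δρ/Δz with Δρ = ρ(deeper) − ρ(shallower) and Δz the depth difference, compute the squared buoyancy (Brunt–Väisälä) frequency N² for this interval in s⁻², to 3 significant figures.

Δρ = 998.40 − 998.12 = 0.28 kg m⁻³ over Δz = 131 − 95 = 36 m.
N² = (9.8/1000) × (0.28/36) = 7.6222 × 10⁻⁵ s⁻² ≈ 7.62 × 10⁻⁵ s⁻².

7.62 × 10⁻⁵ s⁻²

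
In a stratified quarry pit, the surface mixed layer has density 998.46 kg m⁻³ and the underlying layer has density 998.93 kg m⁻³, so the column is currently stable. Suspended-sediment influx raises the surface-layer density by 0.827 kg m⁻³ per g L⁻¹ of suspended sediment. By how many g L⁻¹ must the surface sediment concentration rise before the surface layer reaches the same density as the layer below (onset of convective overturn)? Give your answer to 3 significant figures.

0.568 g L⁻¹

Density deficit of the surface layer: 998.93 − 998.46 = 0.47 kg m⁻³.
Required change = 0.47 / 0.827 = 0.568 g L⁻¹.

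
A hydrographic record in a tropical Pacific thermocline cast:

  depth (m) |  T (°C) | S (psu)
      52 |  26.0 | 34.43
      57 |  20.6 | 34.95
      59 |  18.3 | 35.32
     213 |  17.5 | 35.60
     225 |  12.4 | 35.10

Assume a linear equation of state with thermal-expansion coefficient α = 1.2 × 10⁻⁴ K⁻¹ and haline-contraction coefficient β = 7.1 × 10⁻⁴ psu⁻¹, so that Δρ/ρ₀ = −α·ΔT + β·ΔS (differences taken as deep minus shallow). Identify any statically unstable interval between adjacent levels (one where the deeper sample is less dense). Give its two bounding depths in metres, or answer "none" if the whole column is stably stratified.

none

Evaluate Δρ/ρ₀ = −αΔT + βΔS across each adjacent pair:
  52–57 m: −αΔT+βΔS = −(1.2 × 10⁻⁴)(-5.4)+(7.1 × 10⁻⁴)(+0.52) = 1.0 × 10⁻³ → stable
  57–59 m: −αΔT+βΔS = −(1.2 × 10⁻⁴)(-2.3)+(7.1 × 10⁻⁴)(+0.37) = 5.4 × 10⁻⁴ → stable
  59–213 m: −αΔT+βΔS = −(1.2 × 10⁻⁴)(-0.8)+(7.1 × 10⁻⁴)(+0.28) = 2.9 × 10⁻⁴ → stable
  213–225 m: −αΔT+βΔS = −(1.2 × 10⁻⁴)(-5.1)+(7.1 × 10⁻⁴)(-0.50) = 2.6 × 10⁻⁴ → stable
Every interval has Δρ > 0: the column is stably stratified throughout.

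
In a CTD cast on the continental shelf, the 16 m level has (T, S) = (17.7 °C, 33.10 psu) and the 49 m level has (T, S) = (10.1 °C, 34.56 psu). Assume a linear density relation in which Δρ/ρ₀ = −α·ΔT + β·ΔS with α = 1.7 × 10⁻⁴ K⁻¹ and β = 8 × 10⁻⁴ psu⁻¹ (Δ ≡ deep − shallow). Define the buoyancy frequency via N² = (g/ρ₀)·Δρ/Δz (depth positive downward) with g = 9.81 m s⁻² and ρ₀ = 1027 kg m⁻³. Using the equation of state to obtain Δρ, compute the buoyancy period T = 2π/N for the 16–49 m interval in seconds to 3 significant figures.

232 s

ΔT = -7.6 K, ΔS = +1.46 psu (deep − shallow).
Δρ/ρ₀ = −αΔT + βΔS = 1.292 × 10⁻³ + 1.168 × 10⁻³ = 2.46 × 10⁻³, so Δρ ≈ 2.526 kg m⁻³.
N² = (g/ρ₀)·Δρ/Δz = g·(Δρ/ρ₀)/Δz = 9.81 × 2.46 × 10⁻³ / 33 = 7.3129 × 10⁻⁴ s⁻².
N = √(7.3129 × 10⁻⁴) = 0.027042 rad s⁻¹ → T = 2π/N = 232.35 s ≈ 232 s.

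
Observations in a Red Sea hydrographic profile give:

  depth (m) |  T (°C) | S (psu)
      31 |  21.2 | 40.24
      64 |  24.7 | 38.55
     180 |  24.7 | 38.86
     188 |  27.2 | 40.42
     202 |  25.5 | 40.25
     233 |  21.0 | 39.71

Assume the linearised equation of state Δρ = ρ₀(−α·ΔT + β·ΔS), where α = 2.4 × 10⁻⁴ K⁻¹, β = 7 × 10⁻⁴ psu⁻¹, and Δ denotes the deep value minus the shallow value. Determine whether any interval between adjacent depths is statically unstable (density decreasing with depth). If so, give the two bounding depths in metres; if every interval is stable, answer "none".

31–64 m

Evaluate Δρ/ρ₀ = −αΔT + βΔS across each adjacent pair:
  31–64 m: −αΔT+βΔS = −(2.4 × 10⁻⁴)(+3.5)+(7 × 10⁻⁴)(-1.69) = -2.0 × 10⁻³ → UNSTABLE
  64–180 m: −αΔT+βΔS = −(2.4 × 10⁻⁴)(+0.0)+(7 × 10⁻⁴)(+0.31) = 2.2 × 10⁻⁴ → stable
  180–188 m: −αΔT+βΔS = −(2.4 × 10⁻⁴)(+2.5)+(7 × 10⁻⁴)(+1.56) = 4.9 × 10⁻⁴ → stable
  188–202 m: −αΔT+βΔS = −(2.4 × 10⁻⁴)(-1.7)+(7 × 10⁻⁴)(-0.17) = 2.9 × 10⁻⁴ → stable
  202–233 m: −αΔT+βΔS = −(2.4 × 10⁻⁴)(-4.5)+(7 × 10⁻⁴)(-0.54) = 7.0 × 10⁻⁴ → stable
The 31–64 m interval has Δρ < 0: lighter water underlies denser water.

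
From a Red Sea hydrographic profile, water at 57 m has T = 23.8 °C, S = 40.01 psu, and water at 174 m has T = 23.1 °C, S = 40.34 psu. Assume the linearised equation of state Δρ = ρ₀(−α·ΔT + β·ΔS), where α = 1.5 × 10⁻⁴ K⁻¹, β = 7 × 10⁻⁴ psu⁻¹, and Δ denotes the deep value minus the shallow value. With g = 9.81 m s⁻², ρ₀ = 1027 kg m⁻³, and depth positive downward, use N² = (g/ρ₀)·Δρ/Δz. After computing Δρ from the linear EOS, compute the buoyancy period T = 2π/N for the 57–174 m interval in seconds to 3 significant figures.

ΔT = -0.7 K, ΔS = +0.33 psu (deep − shallow).
Δρ/ρ₀ = −αΔT + βΔS = 1.05 × 10⁻⁴ + 2.31 × 10⁻⁴ = 3.36 × 10⁻⁴, so Δρ ≈ 0.3451 kg m⁻³.
N² = (g/ρ₀)·Δρ/Δz = g·(Δρ/ρ₀)/Δz = 9.81 × 3.36 × 10⁻⁴ / 117 = 2.8172 × 10⁻⁵ s⁻².
N = √(2.8172 × 10⁻⁵) = 5.3077 × 10⁻³ rad s⁻¹ → T = 2π/N = 1.1838 × 10³ s ≈ 1.18 × 10³ s.

1.18 × 10³ s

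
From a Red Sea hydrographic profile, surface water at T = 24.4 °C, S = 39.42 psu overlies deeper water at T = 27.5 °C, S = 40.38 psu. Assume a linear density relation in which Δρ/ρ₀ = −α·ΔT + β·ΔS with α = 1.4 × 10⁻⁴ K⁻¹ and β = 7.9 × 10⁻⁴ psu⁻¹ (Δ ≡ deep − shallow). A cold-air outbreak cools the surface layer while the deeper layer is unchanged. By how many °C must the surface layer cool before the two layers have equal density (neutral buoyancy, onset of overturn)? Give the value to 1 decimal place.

Neutral buoyancy requires Δρ = 0, i.e. −α(T_deep − T_surf′) + β(S_deep − S_surf) = 0.
T_surf′ = T_deep − (β/α)·ΔS = 27.5 − (7.9 × 10⁻⁴/1.4 × 10⁻⁴)·(+0.96) = 22.083 °C.
Cooling required: 24.4 − (22.083) = 2.317 °C.

2.3 °C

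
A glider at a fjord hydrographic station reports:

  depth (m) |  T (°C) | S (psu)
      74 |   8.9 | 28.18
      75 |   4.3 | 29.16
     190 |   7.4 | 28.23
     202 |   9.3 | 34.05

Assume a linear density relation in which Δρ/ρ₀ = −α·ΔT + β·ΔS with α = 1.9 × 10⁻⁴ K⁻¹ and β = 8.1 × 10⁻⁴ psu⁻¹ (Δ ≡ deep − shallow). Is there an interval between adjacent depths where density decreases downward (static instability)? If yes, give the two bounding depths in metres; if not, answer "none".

Evaluate Δρ/ρ₀ = −αΔT + βΔS across each adjacent pair:
  74–75 m: −αΔT+βΔS = −(1.9 × 10⁻⁴)(-4.6)+(8.1 × 10⁻⁴)(+0.98) = 1.7 × 10⁻³ → stable
  75–190 m: −αΔT+βΔS = −(1.9 × 10⁻⁴)(+3.1)+(8.1 × 10⁻⁴)(-0.93) = -1.3 × 10⁻³ → UNSTABLE
  190–202 m: −αΔT+βΔS = −(1.9 × 10⁻⁴)(+1.9)+(8.1 × 10⁻⁴)(+5.82) = 4.4 × 10⁻³ → stable
The 75–190 m interval has Δρ < 0: lighter water underlies denser water.

75–190 m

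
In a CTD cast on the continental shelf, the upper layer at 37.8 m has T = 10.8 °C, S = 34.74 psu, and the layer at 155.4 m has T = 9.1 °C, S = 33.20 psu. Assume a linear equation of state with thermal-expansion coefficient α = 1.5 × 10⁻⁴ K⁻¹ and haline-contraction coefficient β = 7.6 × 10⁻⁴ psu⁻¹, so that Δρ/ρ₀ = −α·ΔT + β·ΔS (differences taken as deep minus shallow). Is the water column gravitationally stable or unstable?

ΔT = 9.1 − 10.8 = -1.7 K and ΔS = 33.20 − 34.74 = -1.54 psu (deep − shallow).
−αΔT = 2.55 × 10⁻⁴; βΔS = -1.1704 × 10⁻³; sum Δρ/ρ₀ = -9.154 × 10⁻⁴.
Δρ/ρ₀ < 0, so Δρ < 0: deeper water is lighter → statically unstable; the column would overturn.

unstable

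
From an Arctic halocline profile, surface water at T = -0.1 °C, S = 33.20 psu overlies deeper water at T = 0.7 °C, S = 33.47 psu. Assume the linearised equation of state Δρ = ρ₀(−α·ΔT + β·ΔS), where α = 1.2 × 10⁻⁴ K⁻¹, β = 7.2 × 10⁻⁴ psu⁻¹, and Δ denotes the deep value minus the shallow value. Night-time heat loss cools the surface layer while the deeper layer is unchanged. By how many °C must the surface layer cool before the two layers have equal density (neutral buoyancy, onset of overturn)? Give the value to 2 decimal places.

0.82 °C

Neutral buoyancy requires Δρ = 0, i.e. −α(T_deep − T_surf′) + β(S_deep − S_surf) = 0.
T_surf′ = T_deep − (β/α)·ΔS = 0.7 − (7.2 × 10⁻⁴/1.2 × 10⁻⁴)·(+0.27) = -0.9200 °C.
Cooling required: -0.1 − (-0.9200) = 0.8200 °C.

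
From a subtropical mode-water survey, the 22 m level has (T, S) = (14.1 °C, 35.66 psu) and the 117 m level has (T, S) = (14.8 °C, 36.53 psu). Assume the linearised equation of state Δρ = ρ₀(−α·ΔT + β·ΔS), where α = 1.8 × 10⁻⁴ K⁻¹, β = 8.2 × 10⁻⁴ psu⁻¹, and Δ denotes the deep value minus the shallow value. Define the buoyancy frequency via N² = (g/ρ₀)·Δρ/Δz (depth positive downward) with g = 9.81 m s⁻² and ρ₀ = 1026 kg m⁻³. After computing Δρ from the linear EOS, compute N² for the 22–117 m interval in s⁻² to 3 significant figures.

6.07 × 10⁻⁵ s⁻²

ΔT = +0.7 K, ΔS = +0.87 psu (deep − shallow).
Δρ/ρ₀ = −αΔT + βΔS = -1.26 × 10⁻⁴ + 7.134 × 10⁻⁴ = 5.874 × 10⁻⁴, so Δρ ≈ 0.6027 kg m⁻³.
N² = (g/ρ₀)·Δρ/Δz = g·(Δρ/ρ₀)/Δz = 9.81 × 5.874 × 10⁻⁴ / 95 = 6.0657 × 10⁻⁵ s⁻² ≈ 6.07 × 10⁻⁵ s⁻².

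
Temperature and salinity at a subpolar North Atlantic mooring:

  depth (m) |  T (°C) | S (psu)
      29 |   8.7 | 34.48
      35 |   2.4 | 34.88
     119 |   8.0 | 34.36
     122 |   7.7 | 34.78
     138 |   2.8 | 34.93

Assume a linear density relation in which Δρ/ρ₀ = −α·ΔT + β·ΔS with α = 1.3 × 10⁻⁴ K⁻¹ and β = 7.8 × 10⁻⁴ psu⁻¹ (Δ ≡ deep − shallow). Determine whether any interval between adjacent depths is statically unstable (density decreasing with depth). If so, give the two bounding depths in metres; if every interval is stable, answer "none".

Evaluate Δρ/ρ₀ = −αΔT + βΔS across each adjacent pair:
  29–35 m: −αΔT+βΔS = −(1.3 × 10⁻⁴)(-6.3)+(7.8 × 10⁻⁴)(+0.40) = 1.1 × 10⁻³ → stable
  35–119 m: −αΔT+βΔS = −(1.3 × 10⁻⁴)(+5.6)+(7.8 × 10⁻⁴)(-0.52) = -1.1 × 10⁻³ → UNSTABLE
  119–122 m: −αΔT+βΔS = −(1.3 × 10⁻⁴)(-0.3)+(7.8 × 10⁻⁴)(+0.42) = 3.7 × 10⁻⁴ → stable
  122–138 m: −αΔT+βΔS = −(1.3 × 10⁻⁴)(-4.9)+(7.8 × 10⁻⁴)(+0.15) = 7.5 × 10⁻⁴ → stable
The 35–119 m interval has Δρ < 0: lighter water underlies denser water.

35–119 m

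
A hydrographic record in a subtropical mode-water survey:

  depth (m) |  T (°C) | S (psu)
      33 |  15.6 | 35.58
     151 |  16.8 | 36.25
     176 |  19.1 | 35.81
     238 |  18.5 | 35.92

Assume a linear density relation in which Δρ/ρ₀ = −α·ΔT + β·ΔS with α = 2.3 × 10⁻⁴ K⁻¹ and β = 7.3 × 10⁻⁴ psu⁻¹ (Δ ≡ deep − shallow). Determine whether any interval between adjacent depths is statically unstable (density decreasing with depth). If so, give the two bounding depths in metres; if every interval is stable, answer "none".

151–176 m

Evaluate Δρ/ρ₀ = −αΔT + βΔS across each adjacent pair:
  33–151 m: −αΔT+βΔS = −(2.3 × 10⁻⁴)(+1.2)+(7.3 × 10⁻⁴)(+0.67) = 2.1 × 10⁻⁴ → stable
  151–176 m: −αΔT+βΔS = −(2.3 × 10⁻⁴)(+2.3)+(7.3 × 10⁻⁴)(-0.44) = -8.5 × 10⁻⁴ → UNSTABLE
  176–238 m: −αΔT+βΔS = −(2.3 × 10⁻⁴)(-0.6)+(7.3 × 10⁻⁴)(+0.11) = 2.2 × 10⁻⁴ → stable
The 151–176 m interval has Δρ < 0: lighter water underlies denser water.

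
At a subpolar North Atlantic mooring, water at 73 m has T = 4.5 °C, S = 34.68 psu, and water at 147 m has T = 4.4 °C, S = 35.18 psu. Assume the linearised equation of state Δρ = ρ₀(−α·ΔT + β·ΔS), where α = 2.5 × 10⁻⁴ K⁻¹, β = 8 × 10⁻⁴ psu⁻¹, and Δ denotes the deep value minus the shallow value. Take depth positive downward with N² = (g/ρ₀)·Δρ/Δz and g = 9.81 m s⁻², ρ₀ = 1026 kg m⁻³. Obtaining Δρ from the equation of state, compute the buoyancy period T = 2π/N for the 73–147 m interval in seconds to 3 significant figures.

837 s

ΔT = -0.1 K, ΔS = +0.50 psu (deep − shallow).
Δρ/ρ₀ = −αΔT + βΔS = 2.50 × 10⁻⁵ + 4.00 × 10⁻⁴ = 4.25 × 10⁻⁴, so Δρ ≈ 0.4361 kg m⁻³.
N² = (g/ρ₀)·Δρ/Δz = g·(Δρ/ρ₀)/Δz = 9.81 × 4.25 × 10⁻⁴ / 74 = 5.6341 × 10⁻⁵ s⁻².
N = √(5.6341 × 10⁻⁵) = 7.5061 × 10⁻³ rad s⁻¹ → T = 2π/N = 837.08 s ≈ 837 s.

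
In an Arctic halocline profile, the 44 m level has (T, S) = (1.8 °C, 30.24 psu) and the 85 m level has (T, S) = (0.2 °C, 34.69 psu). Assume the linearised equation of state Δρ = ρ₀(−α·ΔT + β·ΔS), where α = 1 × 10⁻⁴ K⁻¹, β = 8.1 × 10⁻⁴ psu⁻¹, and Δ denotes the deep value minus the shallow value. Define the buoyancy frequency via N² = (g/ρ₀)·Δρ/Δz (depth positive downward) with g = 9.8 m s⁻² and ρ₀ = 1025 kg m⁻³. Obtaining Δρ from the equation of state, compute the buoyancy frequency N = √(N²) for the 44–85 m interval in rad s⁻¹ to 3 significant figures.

ΔT = -1.6 K, ΔS = +4.45 psu (deep − shallow).
Δρ/ρ₀ = −αΔT + βΔS = 1.60 × 10⁻⁴ + 3.6045 × 10⁻³ = 3.7645 × 10⁻³, so Δρ ≈ 3.859 kg m⁻³.
N² = (g/ρ₀)·Δρ/Δz = g·(Δρ/ρ₀)/Δz = 9.8 × 3.7645 × 10⁻³ / 41 = 8.9981 × 10⁻⁴ s⁻².
N = √(8.9981 × 10⁻⁴) = 0.029997 rad s⁻¹ ≈ 0.0300 rad s⁻¹.

0.0300 rad s⁻¹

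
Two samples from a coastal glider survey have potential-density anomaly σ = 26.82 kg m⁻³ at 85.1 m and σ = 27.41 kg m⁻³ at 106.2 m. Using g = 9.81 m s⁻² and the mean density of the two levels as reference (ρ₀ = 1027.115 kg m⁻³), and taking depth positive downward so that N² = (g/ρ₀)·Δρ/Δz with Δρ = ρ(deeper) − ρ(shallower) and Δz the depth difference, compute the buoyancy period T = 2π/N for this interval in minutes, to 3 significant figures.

Δρ = 1027.41 − 1026.82 = 0.59 kg m⁻³ over Δz = 106.2 − 85.1 = 21.1 m.
N² = (9.81/1027.115) × (0.59/21.1) = 2.6707 × 10⁻⁴ s⁻².
N = √(2.6707 × 10⁻⁴) = 0.016342 rad s⁻¹, so T = 2π/N = 384.48 s = 6.4080 min ≈ 6.41 min.
Since Δρ > 0 the layer is stably stratified.

6.41 min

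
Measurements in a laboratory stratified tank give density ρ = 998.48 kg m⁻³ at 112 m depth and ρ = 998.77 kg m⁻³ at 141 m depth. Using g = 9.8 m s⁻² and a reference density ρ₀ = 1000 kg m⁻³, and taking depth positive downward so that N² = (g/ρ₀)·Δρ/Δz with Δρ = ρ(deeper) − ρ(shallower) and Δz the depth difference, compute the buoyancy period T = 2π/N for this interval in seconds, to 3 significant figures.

Δρ = 998.77 − 998.48 = 0.29 kg m⁻³ over Δz = 141 − 112 = 29 m.
N² = (9.8/1000) × (0.29/29) = 9.8000 × 10⁻⁵ s⁻².
N = √(9.8000 × 10⁻⁵) = 9.8995 × 10⁻³ rad s⁻¹, so T = 2π/N = 634.70 s ≈ 635 s.

635 s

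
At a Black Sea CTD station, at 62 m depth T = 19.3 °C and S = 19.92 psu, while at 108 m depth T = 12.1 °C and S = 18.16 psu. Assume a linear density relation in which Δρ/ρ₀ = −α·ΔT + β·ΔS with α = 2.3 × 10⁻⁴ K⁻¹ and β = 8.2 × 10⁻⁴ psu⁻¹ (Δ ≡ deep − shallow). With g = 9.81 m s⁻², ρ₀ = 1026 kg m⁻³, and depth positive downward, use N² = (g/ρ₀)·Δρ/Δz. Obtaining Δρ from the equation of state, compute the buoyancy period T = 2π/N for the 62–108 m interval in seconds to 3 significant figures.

933 s

ΔT = -7.2 K, ΔS = -1.76 psu (deep − shallow).
Δρ/ρ₀ = −αΔT + βΔS = 1.656 × 10⁻³ − 1.4432 × 10⁻³ = 2.128 × 10⁻⁴, so Δρ ≈ 0.2183 kg m⁻³.
N² = (g/ρ₀)·Δρ/Δz = g·(Δρ/ρ₀)/Δz = 9.81 × 2.128 × 10⁻⁴ / 46 = 4.5382 × 10⁻⁵ s⁻².
N = √(4.5382 × 10⁻⁵) = 6.7366 × 10⁻³ rad s⁻¹ → T = 2π/N = 932.69 s ≈ 933 s.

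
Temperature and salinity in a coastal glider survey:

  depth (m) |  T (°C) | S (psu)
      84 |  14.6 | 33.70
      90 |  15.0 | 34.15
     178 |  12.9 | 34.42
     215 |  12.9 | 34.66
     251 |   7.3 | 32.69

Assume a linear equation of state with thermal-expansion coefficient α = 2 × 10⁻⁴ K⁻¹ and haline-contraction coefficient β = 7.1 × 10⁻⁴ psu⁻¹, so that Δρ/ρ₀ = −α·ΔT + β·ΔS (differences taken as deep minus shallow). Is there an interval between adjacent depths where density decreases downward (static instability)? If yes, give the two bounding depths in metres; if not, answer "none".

Evaluate Δρ/ρ₀ = −αΔT + βΔS across each adjacent pair:
  84–90 m: −αΔT+βΔS = −(2 × 10⁻⁴)(+0.4)+(7.1 × 10⁻⁴)(+0.45) = 2.4 × 10⁻⁴ → stable
  90–178 m: −αΔT+βΔS = −(2 × 10⁻⁴)(-2.1)+(7.1 × 10⁻⁴)(+0.27) = 6.1 × 10⁻⁴ → stable
  178–215 m: −αΔT+βΔS = −(2 × 10⁻⁴)(+0.0)+(7.1 × 10⁻⁴)(+0.24) = 1.7 × 10⁻⁴ → stable
  215–251 m: −αΔT+βΔS = −(2 × 10⁻⁴)(-5.6)+(7.1 × 10⁻⁴)(-1.97) = -2.8 × 10⁻⁴ → UNSTABLE
The 215–251 m interval has Δρ < 0: lighter water underlies denser water.

215–251 m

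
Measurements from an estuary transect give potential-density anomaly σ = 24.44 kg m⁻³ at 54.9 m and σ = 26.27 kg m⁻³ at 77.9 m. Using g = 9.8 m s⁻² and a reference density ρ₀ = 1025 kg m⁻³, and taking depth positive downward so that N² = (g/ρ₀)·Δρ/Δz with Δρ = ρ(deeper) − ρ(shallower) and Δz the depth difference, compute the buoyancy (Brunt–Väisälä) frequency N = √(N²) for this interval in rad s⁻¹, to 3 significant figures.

Δρ = 1026.27 − 1024.44 = 1.83 kg m⁻³ over Δz = 77.9 − 54.9 = 23 m.
N² = (9.8/1025) × (1.83/23) = 7.6072 × 10⁻⁴ s⁻².
N = √(7.6072 × 10⁻⁴) = 0.027581 rad s⁻¹ ≈ 0.0276 rad s⁻¹.
Since Δρ > 0 the layer is stably stratified.

0.0276 rad s⁻¹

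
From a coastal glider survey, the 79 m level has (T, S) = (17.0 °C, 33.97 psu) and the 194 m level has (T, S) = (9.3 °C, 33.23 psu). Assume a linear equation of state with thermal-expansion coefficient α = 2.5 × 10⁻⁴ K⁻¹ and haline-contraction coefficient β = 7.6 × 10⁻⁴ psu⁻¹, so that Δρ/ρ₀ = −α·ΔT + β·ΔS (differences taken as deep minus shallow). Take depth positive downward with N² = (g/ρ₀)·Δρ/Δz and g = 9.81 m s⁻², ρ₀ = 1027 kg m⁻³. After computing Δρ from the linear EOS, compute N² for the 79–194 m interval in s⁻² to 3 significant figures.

ΔT = -7.7 K, ΔS = -0.74 psu (deep − shallow).
Δρ/ρ₀ = −αΔT + βΔS = 1.925 × 10⁻³ − 5.624 × 10⁻⁴ = 1.3626 × 10⁻³, so Δρ ≈ 1.399 kg m⁻³.
N² = (g/ρ₀)·Δρ/Δz = g·(Δρ/ρ₀)/Δz = 9.81 × 1.3626 × 10⁻³ / 115 = 1.1624 × 10⁻⁴ s⁻² ≈ 1.16 × 10⁻⁴ s⁻².

1.16 × 10⁻⁴ s⁻²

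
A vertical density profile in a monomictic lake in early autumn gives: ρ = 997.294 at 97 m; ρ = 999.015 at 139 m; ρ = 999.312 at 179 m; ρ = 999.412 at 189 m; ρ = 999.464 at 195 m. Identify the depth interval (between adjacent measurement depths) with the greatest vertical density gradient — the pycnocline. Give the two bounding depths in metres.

Compute the density gradient over each adjacent pair:
  97–139 m: Δρ/Δz = 1.721/42 = 0.041 kg m⁻⁴
  139–179 m: Δρ/Δz = 0.297/40 = 7.4 × 10⁻³ kg m⁻⁴
  179–189 m: Δρ/Δz = 0.100/10 = 0.010 kg m⁻⁴
  189–195 m: Δρ/Δz = 0.052/6 = 8.7 × 10⁻³ kg m⁻⁴
The largest gradient is in the 97–139 m interval — the pycnocline.

97–139 m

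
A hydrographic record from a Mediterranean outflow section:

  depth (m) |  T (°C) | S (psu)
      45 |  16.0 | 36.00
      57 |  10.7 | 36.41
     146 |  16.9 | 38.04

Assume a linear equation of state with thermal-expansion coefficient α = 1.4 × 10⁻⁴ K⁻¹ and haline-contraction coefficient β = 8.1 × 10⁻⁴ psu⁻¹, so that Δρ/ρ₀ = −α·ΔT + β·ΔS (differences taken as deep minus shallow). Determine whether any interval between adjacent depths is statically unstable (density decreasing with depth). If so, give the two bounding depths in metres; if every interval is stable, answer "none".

none

Evaluate Δρ/ρ₀ = −αΔT + βΔS across each adjacent pair:
  45–57 m: −αΔT+βΔS = −(1.4 × 10⁻⁴)(-5.3)+(8.1 × 10⁻⁴)(+0.41) = 1.1 × 10⁻³ → stable
  57–146 m: −αΔT+βΔS = −(1.4 × 10⁻⁴)(+6.2)+(8.1 × 10⁻⁴)(+1.63) = 4.5 × 10⁻⁴ → stable
Every interval has Δρ > 0: the column is stably stratified throughout.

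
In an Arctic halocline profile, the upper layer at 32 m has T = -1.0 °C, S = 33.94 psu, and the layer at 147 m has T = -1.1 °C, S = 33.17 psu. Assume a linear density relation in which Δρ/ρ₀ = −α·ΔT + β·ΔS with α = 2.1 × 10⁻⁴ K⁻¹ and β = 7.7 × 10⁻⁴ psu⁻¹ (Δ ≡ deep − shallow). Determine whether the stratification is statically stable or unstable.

ΔT = -1.1 − -1.0 = -0.1 K and ΔS = 33.17 − 33.94 = -0.77 psu (deep − shallow).
−αΔT = 2.10 × 10⁻⁵; βΔS = -5.929 × 10⁻⁴; sum Δρ/ρ₀ = -5.719 × 10⁻⁴.
Δρ/ρ₀ < 0, so Δρ < 0: deeper water is lighter → statically unstable; the column would overturn.

unstable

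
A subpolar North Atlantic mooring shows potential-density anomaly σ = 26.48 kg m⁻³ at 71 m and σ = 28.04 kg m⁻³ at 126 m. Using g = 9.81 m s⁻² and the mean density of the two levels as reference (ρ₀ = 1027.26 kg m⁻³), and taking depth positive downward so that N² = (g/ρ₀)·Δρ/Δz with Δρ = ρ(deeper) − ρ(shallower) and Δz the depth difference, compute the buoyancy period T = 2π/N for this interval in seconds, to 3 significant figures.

382 s

Δρ = 1028.04 − 1026.48 = 1.56 kg m⁻³ over Δz = 126 − 71 = 55 m.
N² = (9.81/1027.26) × (1.56/55) = 2.7086 × 10⁻⁴ s⁻².
N = √(2.7086 × 10⁻⁴) = 0.016458 rad s⁻¹, so T = 2π/N = 381.77 s ≈ 382 s.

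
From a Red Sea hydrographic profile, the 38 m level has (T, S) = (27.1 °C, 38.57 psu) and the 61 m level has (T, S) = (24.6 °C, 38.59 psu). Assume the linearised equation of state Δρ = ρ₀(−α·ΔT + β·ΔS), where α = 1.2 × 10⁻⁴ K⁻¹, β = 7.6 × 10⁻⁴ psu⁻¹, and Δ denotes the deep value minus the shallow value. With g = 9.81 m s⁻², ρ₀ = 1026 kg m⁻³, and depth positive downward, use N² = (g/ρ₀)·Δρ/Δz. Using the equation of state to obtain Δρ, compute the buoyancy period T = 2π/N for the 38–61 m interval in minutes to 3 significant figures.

ΔT = -2.5 K, ΔS = +0.02 psu (deep − shallow).
Δρ/ρ₀ = −αΔT + βΔS = 3.00 × 10⁻⁴ + 1.52 × 10⁻⁵ = 3.152 × 10⁻⁴, so Δρ ≈ 0.3234 kg m⁻³.
N² = (g/ρ₀)·Δρ/Δz = g·(Δρ/ρ₀)/Δz = 9.81 × 3.152 × 10⁻⁴ / 23 = 1.3444 × 10⁻⁴ s⁻².
N = √(1.3444 × 10⁻⁴) = 0.011595 rad s⁻¹ → T = 2π/N = 541.89 s = 9.0315 min ≈ 9.03 min.

9.03 min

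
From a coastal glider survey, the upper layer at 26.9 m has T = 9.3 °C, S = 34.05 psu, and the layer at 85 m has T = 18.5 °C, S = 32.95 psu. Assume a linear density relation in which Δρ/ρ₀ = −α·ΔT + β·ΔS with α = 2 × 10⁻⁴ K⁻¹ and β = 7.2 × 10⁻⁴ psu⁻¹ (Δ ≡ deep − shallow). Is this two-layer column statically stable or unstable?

ΔT = 18.5 − 9.3 = +9.2 K and ΔS = 32.95 − 34.05 = -1.10 psu (deep − shallow).
−αΔT = -1.84 × 10⁻³; βΔS = -7.92 × 10⁻⁴; sum Δρ/ρ₀ = -2.632 × 10⁻³.
Δρ/ρ₀ < 0, so Δρ < 0: deeper water is lighter → statically unstable; the column would overturn.

unstable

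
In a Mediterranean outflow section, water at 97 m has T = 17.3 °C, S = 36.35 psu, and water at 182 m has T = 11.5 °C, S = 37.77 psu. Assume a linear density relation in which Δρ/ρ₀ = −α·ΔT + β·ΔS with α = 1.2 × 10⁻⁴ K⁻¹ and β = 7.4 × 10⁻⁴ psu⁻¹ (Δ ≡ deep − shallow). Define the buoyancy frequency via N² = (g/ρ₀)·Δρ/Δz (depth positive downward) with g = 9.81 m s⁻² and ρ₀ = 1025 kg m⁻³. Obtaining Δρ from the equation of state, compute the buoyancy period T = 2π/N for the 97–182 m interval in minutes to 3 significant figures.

7.38 min

ΔT = -5.8 K, ΔS = +1.42 psu (deep − shallow).
Δρ/ρ₀ = −αΔT + βΔS = 6.96 × 10⁻⁴ + 1.0508 × 10⁻³ = 1.7468 × 10⁻³, so Δρ ≈ 1.790 kg m⁻³.
N² = (g/ρ₀)·Δρ/Δz = g·(Δρ/ρ₀)/Δz = 9.81 × 1.7468 × 10⁻³ / 85 = 2.0160 × 10⁻⁴ s⁻².
N = √(2.0160 × 10⁻⁴) = 0.014199 rad s⁻¹ → T = 2π/N = 442.51 s = 7.3752 min ≈ 7.38 min.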